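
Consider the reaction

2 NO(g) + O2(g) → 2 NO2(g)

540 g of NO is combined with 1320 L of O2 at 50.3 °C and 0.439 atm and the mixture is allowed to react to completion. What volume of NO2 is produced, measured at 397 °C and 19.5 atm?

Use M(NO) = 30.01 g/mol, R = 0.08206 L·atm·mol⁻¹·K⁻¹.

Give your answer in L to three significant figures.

n(NO) = 540 / 30.01 = 17.99 mol
n(O2) = PV/RT = (0.439 × 1320) / (0.08206 × 323.45) = 21.83 mol
For 17.99 mol NO, stoichiometry requires (1/2) × 17.99 = 8.995 mol O2; 21.83 mol is available, so NO is limiting.
n(NO2) = (2/2) × 17.99 = 17.99 mol
V(NO2) = nRT/P = 17.99 × 0.08206 × 670.15 / 19.5 = 50.73 L

50.7 L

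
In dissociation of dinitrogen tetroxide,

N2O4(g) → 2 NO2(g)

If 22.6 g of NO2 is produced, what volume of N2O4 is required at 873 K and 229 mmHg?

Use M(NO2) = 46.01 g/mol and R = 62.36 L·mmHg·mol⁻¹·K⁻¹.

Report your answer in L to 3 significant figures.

58.4 L

n(NO2) = 22.60 / 46.01 = 0.4912 mol
n(N2O4) = (1/2) × 0.4912 = 0.2456 mol
V = nRT/P = 0.2456 × 62.36 × 873 / 229 = 58.39 L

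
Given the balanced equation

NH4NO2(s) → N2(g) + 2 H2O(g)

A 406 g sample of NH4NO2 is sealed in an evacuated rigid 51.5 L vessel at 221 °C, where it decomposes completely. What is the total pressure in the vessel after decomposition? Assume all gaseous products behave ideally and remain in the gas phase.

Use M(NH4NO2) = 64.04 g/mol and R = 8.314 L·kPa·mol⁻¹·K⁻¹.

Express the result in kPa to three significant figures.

1520 kPa

n(NH4NO2) = 406 / 64.04 = 6.340 mol
n(gas produced) = (3/1) × 6.340 = 19.02 mol
P = nRT/V = 19.02 × 8.314 × 494.15 / 51.5 = 1517 kPa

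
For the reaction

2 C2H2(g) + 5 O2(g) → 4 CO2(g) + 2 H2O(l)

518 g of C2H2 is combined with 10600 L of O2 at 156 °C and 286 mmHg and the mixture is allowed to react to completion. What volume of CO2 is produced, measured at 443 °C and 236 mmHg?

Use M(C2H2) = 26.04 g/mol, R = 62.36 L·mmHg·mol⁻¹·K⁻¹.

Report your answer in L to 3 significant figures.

7530 L

n(C2H2) = 518 / 26.04 = 19.89 mol
n(O2) = PV/RT = (286 × 10600) / (62.36 × 429.15) = 113.3 mol
For 19.89 mol C2H2, stoichiometry requires (5/2) × 19.89 = 49.73 mol O2; 113.3 mol is available, so C2H2 is limiting.
n(CO2) = (4/2) × 19.89 = 39.78 mol
V(CO2) = nRT/P = 39.78 × 62.36 × 716.15 / 236 = 7528 L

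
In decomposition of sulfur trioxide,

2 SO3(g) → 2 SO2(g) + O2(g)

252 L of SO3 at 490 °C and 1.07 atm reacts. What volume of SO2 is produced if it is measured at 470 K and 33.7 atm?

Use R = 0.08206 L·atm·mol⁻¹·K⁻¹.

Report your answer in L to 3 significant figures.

4.93 L

n(SO3) = PV/RT = (1.07 × 252) / (0.08206 × 763.15) = 4.306 mol
n(SO2) = (2/2) × 4.306 = 4.306 mol
V = nRT/P = 4.306 × 0.08206 × 470 / 33.7 = 4.928 L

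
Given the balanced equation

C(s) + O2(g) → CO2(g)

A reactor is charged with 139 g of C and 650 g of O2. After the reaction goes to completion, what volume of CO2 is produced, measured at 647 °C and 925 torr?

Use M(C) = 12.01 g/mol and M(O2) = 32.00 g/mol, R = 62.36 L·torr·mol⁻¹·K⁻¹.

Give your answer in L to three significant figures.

718 L

n(C) = 139 / 12.01 = 11.57 mol
n(O2) = 650 / 32.00 = 20.31 mol
For 11.57 mol C, stoichiometry requires (1/1) × 11.57 = 11.57 mol O2; 20.31 mol is available, so C is limiting.
n(CO2) = (1/1) × 11.57 = 11.57 mol
V(CO2) = nRT/P = 11.57 × 62.36 × 920.15 / 925 = 717.7 L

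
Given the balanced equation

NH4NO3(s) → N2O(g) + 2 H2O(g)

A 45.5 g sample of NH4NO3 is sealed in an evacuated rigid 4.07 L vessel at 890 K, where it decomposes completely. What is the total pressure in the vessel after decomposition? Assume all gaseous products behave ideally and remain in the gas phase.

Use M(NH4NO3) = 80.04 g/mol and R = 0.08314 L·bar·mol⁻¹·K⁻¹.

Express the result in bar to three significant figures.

n(NH4NO3) = 45.5 / 80.04 = 0.5685 mol
n(gas produced) = (3/1) × 0.5685 = 1.706 mol
P = nRT/V = 1.706 × 0.08314 × 890 / 4.07 = 31.02 bar

31.0 bar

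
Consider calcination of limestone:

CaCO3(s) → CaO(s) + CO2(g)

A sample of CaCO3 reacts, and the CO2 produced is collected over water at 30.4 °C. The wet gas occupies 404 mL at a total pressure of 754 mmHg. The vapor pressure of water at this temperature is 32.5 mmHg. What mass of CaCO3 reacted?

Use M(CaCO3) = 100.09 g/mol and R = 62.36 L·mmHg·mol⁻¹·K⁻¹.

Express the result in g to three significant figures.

P(CO2) = 754 − 32.5 = 721.5 mmHg
n(CO2) = PV/RT = (721.5 × 0.4040) / (62.36 × 303.55) = 0.01540 mol
n(CaCO3) = (1/1) × 0.01540 = 0.01540 mol
m(CaCO3) = 0.01540 × 100.09 = 1.541 g

1.54 g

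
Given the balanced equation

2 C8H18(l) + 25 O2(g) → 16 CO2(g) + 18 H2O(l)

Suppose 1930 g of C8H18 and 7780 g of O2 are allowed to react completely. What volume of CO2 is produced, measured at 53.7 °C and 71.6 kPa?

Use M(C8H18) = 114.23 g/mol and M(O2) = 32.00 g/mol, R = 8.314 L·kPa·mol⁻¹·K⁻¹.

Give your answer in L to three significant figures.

5130 L

n(C8H18) = 1930 / 114.23 = 16.90 mol
n(O2) = 7780 / 32.00 = 243.1 mol
For 16.90 mol C8H18, stoichiometry requires (25/2) × 16.90 = 211.2 mol O2; 243.1 mol is available, so C8H18 is limiting.
n(CO2) = (16/2) × 16.90 = 135.2 mol
V(CO2) = nRT/P = 135.2 × 8.314 × 326.85 / 71.6 = 5131 L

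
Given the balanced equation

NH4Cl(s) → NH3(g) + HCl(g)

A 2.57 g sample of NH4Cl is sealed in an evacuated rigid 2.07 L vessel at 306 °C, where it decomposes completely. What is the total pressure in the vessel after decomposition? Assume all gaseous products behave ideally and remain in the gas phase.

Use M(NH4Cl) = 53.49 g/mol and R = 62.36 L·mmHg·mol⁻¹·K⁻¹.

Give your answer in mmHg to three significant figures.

n(NH4Cl) = 2.57 / 53.49 = 0.04805 mol
n(gas produced) = (2/1) × 0.04805 = 0.09610 mol
P = nRT/V = 0.09610 × 62.36 × 579.15 / 2.07 = 1677 mmHg

1680 mmHg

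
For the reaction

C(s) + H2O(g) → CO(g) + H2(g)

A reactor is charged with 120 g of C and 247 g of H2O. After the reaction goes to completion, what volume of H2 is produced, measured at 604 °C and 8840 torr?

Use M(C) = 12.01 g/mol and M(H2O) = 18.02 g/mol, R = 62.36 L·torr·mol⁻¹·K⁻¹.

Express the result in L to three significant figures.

n(C) = 120 / 12.01 = 9.992 mol
n(H2O) = 247 / 18.02 = 13.71 mol
For 9.992 mol C, stoichiometry requires (1/1) × 9.992 = 9.992 mol H2O; 13.71 mol is available, so C is limiting.
n(H2) = (1/1) × 9.992 = 9.992 mol
V(H2) = nRT/P = 9.992 × 62.36 × 877.15 / 8840 = 61.83 L

61.8 L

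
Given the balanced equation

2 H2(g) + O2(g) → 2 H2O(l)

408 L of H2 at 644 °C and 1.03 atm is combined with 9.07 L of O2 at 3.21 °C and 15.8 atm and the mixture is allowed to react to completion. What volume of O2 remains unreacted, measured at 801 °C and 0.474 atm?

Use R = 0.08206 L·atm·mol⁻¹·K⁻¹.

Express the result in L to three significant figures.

n(H2) = PV/RT = (1.03 × 408) / (0.08206 × 917.15) = 5.584 mol
n(O2) = PV/RT = (15.8 × 9.07) / (0.08206 × 276.36) = 6.319 mol
For 5.584 mol H2, stoichiometry requires (1/2) × 5.584 = 2.792 mol O2; 6.319 mol is available, so H2 is limiting.
n(O2) consumed = (1/2) × 5.584 = 2.792 mol; remaining = 6.319 − 2.792 = 3.527 mol
V(O2) = nRT/P = 3.527 × 0.08206 × 1074.15 / 0.474 = 655.9 L

656 L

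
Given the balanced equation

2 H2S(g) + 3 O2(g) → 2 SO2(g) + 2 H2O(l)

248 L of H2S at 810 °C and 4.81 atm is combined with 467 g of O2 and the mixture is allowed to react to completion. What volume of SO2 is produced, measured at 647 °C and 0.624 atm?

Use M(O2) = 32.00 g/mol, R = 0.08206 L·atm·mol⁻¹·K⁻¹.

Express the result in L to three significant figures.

1180 L

n(H2S) = PV/RT = (4.81 × 248) / (0.08206 × 1083.15) = 13.42 mol
n(O2) = 467 / 32.00 = 14.59 mol
For 13.42 mol H2S, stoichiometry requires (3/2) × 13.42 = 20.13 mol O2; 14.59 mol is available, so O2 is limiting.
n(SO2) = (2/3) × 14.59 = 9.727 mol
V(SO2) = nRT/P = 9.727 × 0.08206 × 920.15 / 0.624 = 1177 L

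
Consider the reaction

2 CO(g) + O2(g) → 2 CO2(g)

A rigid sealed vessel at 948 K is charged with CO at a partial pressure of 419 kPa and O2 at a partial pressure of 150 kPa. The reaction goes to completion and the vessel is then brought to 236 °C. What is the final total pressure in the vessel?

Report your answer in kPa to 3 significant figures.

Because the vessel is rigid and T is held at 948 K, work the stoichiometry in partial pressures (P_i = n_iRT/V).
P(O2) required for 419 kPa of CO = (1/2) × 419 = 209.5 kPa; available 150 kPa, so O2 is limiting.
P(CO) remaining = 419 − (2/1) × 150 = 119.0 kPa
P(gaseous products) = (2)/1 × 150 = 300.0 kPa
P_total at 948 K = 119.0 + 300.0 = 419.0 kPa
Scaling to 236 °C: P = 419.0 × 509.15/948 = 225.0 kPa

225 kPa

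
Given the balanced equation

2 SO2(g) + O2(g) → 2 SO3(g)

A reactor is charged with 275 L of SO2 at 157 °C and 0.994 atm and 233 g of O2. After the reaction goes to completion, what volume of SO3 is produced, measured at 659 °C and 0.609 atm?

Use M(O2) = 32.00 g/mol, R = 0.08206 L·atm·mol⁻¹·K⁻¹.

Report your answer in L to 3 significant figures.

n(SO2) = PV/RT = (0.994 × 275) / (0.08206 × 430.15) = 7.744 mol
n(O2) = 233 / 32.00 = 7.281 mol
For 7.744 mol SO2, stoichiometry requires (1/2) × 7.744 = 3.872 mol O2; 7.281 mol is available, so SO2 is limiting.
n(SO3) = (2/2) × 7.744 = 7.744 mol
V(SO3) = nRT/P = 7.744 × 0.08206 × 932.15 / 0.609 = 972.7 L

973 L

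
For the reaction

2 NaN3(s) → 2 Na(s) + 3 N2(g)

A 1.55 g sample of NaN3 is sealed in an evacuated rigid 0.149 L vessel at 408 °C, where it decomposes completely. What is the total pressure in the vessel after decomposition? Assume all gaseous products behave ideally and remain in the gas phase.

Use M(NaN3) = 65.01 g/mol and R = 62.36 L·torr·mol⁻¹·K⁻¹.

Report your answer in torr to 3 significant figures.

10200 torr

n(NaN3) = 1.55 / 65.01 = 0.02384 mol
n(gas produced) = (3/2) × 0.02384 = 0.03576 mol
P = nRT/V = 0.03576 × 62.36 × 681.15 / 0.149 = 10190 torr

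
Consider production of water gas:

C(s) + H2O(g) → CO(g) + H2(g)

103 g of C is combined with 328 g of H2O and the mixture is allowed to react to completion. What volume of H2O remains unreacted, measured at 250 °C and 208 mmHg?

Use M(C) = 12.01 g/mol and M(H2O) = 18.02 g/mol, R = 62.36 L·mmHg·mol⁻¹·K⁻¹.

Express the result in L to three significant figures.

1510 L

n(C) = 103 / 12.01 = 8.576 mol
n(H2O) = 328 / 18.02 = 18.20 mol
For 8.576 mol C, stoichiometry requires (1/1) × 8.576 = 8.576 mol H2O; 18.20 mol is available, so C is limiting.
n(H2O) consumed = (1/1) × 8.576 = 8.576 mol; remaining = 18.20 − 8.576 = 9.624 mol
V(H2O) = nRT/P = 9.624 × 62.36 × 523.15 / 208 = 1509 L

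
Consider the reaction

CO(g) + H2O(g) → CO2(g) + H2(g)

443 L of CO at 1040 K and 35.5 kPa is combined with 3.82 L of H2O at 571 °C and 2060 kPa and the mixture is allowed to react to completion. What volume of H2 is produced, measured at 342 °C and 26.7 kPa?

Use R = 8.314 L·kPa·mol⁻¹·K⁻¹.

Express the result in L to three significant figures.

215 L

n(CO) = PV/RT = (35.5 × 443) / (8.314 × 1040) = 1.819 mol
n(H2O) = PV/RT = (2060 × 3.82) / (8.314 × 844.15) = 1.121 mol
For 1.819 mol CO, stoichiometry requires (1/1) × 1.819 = 1.819 mol H2O; 1.121 mol is available, so H2O is limiting.
n(H2) = (1/1) × 1.121 = 1.121 mol
V(H2) = nRT/P = 1.121 × 8.314 × 615.15 / 26.7 = 214.7 L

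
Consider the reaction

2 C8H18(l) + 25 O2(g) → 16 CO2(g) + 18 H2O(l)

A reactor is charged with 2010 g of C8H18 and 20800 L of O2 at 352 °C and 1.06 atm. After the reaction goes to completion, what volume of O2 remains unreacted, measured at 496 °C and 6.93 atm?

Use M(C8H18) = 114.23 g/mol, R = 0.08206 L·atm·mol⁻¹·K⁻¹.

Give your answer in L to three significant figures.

1910 L

n(C8H18) = 2010 / 114.23 = 17.60 mol
n(O2) = PV/RT = (1.06 × 20800) / (0.08206 × 625.15) = 429.8 mol
For 17.60 mol C8H18, stoichiometry requires (25/2) × 17.60 = 220.0 mol O2; 429.8 mol is available, so C8H18 is limiting.
n(O2) consumed = (25/2) × 17.60 = 220.0 mol; remaining = 429.8 − 220.0 = 209.8 mol
V(O2) = nRT/P = 209.8 × 0.08206 × 769.15 / 6.93 = 1911 L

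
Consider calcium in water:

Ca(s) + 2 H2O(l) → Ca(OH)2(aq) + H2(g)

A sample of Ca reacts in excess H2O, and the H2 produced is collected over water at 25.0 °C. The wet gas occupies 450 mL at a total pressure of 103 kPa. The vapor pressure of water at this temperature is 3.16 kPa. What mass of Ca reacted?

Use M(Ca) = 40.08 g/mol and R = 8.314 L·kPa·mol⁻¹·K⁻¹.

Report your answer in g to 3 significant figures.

P(H2) = 103 − 3.16 = 99.84 kPa
n(H2) = PV/RT = (99.84 × 0.4500) / (8.314 × 298.15) = 0.01812 mol
n(Ca) = (1/1) × 0.01812 = 0.01812 mol
m(Ca) = 0.01812 × 40.08 = 0.7262 g

0.726 g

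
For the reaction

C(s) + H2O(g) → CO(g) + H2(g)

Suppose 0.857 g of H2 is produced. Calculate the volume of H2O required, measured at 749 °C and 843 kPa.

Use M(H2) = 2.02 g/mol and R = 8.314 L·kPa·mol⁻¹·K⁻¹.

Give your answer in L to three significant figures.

n(H2) = 0.8570 / 2.02 = 0.4243 mol
n(H2O) = (1/1) × 0.4243 = 0.4243 mol
V = nRT/P = 0.4243 × 8.314 × 1022.15 / 843 = 4.277 L

4.28 L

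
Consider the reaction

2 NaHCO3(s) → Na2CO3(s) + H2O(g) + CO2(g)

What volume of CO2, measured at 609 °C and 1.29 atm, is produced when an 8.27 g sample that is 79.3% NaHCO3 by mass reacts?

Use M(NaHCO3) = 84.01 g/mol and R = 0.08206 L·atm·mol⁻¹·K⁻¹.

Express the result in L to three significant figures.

2.19 L

mass of NaHCO3 = 8.27 × 79.3/100 = 6.558 g
n(NaHCO3) = 6.558 / 84.01 = 0.07806 mol
n(CO2) = (1/2) × 0.07806 = 0.03903 mol
V = nRT/P = 0.03903 × 0.08206 × 882.15 / 1.29 = 2.190 L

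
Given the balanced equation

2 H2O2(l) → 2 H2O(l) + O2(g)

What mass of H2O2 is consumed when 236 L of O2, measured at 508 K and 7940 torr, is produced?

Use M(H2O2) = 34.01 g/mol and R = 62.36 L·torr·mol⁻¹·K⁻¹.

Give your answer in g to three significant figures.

4020 g

n(O2) = PV/RT = (7940 × 236) / (62.36 × 508) = 59.15 mol
n(H2O2) = (2/1) × 59.15 = 118.3 mol
m(H2O2) = 118.3 × 34.01 = 4023 g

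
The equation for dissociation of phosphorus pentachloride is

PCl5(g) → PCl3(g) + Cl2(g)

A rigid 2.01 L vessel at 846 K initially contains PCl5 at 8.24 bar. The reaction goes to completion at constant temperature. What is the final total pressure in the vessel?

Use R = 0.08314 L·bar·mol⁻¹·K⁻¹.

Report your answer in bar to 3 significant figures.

16.5 bar

At constant T and V, P ∝ n(gas): 1 mol gas → 2 mol gas.
P_final = (2/1) × 8.24 = 16.48 bar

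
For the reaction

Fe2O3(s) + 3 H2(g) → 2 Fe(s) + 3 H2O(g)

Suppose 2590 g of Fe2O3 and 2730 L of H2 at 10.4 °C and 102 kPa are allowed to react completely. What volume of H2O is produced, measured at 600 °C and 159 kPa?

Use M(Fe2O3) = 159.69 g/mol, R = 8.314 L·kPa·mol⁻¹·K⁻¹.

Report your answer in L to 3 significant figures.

n(Fe2O3) = 2590 / 159.69 = 16.22 mol
n(H2) = PV/RT = (102 × 2730) / (8.314 × 283.55) = 118.1 mol
For 16.22 mol Fe2O3, stoichiometry requires (3/1) × 16.22 = 48.66 mol H2; 118.1 mol is available, so Fe2O3 is limiting.
n(H2O) = (3/1) × 16.22 = 48.66 mol
V(H2O) = nRT/P = 48.66 × 8.314 × 873.15 / 159 = 2222 L

2220 L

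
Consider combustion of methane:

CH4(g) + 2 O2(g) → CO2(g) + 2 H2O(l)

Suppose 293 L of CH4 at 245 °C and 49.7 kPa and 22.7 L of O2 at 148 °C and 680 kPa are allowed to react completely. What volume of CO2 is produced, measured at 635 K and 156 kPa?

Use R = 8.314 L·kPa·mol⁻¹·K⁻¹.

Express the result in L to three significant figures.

n(CH4) = PV/RT = (49.7 × 293) / (8.314 × 518.15) = 3.380 mol
n(O2) = PV/RT = (680 × 22.7) / (8.314 × 421.15) = 4.408 mol
For 3.380 mol CH4, stoichiometry requires (2/1) × 3.380 = 6.760 mol O2; 4.408 mol is available, so O2 is limiting.
n(CO2) = (1/2) × 4.408 = 2.204 mol
V(CO2) = nRT/P = 2.204 × 8.314 × 635 / 156 = 74.59 L

74.6 L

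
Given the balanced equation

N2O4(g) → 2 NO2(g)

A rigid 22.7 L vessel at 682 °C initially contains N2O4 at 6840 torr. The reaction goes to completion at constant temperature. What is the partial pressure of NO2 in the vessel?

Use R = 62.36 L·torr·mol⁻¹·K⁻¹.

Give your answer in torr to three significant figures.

n(N2O4)₀ = PV/RT = (6840 × 22.7) / (62.36 × 955.15) = 2.607 mol
n(NO2) = (2/1) × 2.607 = 5.214 mol
P(NO2) = nRT/V = 5.214 × 62.36 × 955.15 / 22.7 = 13680 torr

13700 torr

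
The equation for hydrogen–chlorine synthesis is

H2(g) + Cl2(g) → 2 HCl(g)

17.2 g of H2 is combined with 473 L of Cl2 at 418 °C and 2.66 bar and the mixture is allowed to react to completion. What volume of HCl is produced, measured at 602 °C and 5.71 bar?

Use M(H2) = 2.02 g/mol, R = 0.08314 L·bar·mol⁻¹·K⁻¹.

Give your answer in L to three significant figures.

217 L

n(H2) = 17.2 / 2.02 = 8.515 mol
n(Cl2) = PV/RT = (2.66 × 473) / (0.08314 × 691.15) = 21.90 mol
For 8.515 mol H2, stoichiometry requires (1/1) × 8.515 = 8.515 mol Cl2; 21.90 mol is available, so H2 is limiting.
n(HCl) = (2/1) × 8.515 = 17.03 mol
V(HCl) = nRT/P = 17.03 × 0.08314 × 875.15 / 5.71 = 217.0 L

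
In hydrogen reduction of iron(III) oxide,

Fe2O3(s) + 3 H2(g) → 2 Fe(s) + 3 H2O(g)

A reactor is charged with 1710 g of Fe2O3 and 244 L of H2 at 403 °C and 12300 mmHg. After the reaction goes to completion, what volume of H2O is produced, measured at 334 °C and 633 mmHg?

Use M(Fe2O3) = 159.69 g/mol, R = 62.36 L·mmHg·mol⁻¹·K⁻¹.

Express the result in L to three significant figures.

1920 L

n(Fe2O3) = 1710 / 159.69 = 10.71 mol
n(H2) = PV/RT = (12300 × 244) / (62.36 × 676.15) = 71.18 mol
For 10.71 mol Fe2O3, stoichiometry requires (3/1) × 10.71 = 32.13 mol H2; 71.18 mol is available, so Fe2O3 is limiting.
n(H2O) = (3/1) × 10.71 = 32.13 mol
V(H2O) = nRT/P = 32.13 × 62.36 × 607.15 / 633 = 1922 L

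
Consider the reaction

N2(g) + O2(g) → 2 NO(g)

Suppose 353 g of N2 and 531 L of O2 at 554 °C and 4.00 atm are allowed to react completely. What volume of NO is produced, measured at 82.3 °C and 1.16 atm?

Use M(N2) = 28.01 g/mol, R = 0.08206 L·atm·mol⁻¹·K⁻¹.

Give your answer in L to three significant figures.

n(N2) = 353 / 28.01 = 12.60 mol
n(O2) = PV/RT = (4.00 × 531) / (0.08206 × 827.15) = 31.29 mol
For 12.60 mol N2, stoichiometry requires (1/1) × 12.60 = 12.60 mol O2; 31.29 mol is available, so N2 is limiting.
n(NO) = (2/1) × 12.60 = 25.20 mol
V(NO) = nRT/P = 25.20 × 0.08206 × 355.45 / 1.16 = 633.7 L

634 L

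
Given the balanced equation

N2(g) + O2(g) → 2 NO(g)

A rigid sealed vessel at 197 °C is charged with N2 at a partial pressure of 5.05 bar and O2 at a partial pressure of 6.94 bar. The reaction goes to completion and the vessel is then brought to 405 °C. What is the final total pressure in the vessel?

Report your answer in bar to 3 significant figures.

17.3 bar

With V and T fixed, P_i ∝ n_i, so the mole ratios apply directly to partial pressures at 197 °C.
P(O2) required for 5.05 bar of N2 = (1/1) × 5.05 = 5.050 bar; available 6.94 bar, so N2 is limiting.
P(O2) remaining = 6.94 − (1/1) × 5.05 = 1.890 bar
P(gaseous products) = (2)/1 × 5.05 = 10.10 bar
P_total at 197 °C = 1.890 + 10.10 = 11.99 bar
Scaling to 405 °C: P = 11.99 × 678.15/470.15 = 17.29 bar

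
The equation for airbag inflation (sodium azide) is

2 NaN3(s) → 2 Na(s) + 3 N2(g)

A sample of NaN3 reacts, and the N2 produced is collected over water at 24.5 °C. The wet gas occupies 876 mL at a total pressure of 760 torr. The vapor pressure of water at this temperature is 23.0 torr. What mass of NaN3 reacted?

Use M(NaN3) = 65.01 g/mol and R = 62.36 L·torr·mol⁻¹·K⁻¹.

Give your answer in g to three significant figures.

1.51 g

P(N2) = 760 − 23.0 = 737.0 torr
n(N2) = PV/RT = (737.0 × 0.8760) / (62.36 × 297.65) = 0.03478 mol
n(NaN3) = (2/3) × 0.03478 = 0.02319 mol
m(NaN3) = 0.02319 × 65.01 = 1.508 g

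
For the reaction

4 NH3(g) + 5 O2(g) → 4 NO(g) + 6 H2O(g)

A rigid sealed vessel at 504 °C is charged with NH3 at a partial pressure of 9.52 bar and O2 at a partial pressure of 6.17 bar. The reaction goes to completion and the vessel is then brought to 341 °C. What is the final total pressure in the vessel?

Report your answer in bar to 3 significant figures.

With V and T fixed, P_i ∝ n_i, so the mole ratios apply directly to partial pressures at 504 °C.
P(O2) required for 9.52 bar of NH3 = (5/4) × 9.52 = 11.90 bar; available 6.17 bar, so O2 is limiting.
P(NH3) remaining = 9.52 − (4/5) × 6.17 = 4.584 bar
P(gaseous products) = (4+6)/5 × 6.17 = 12.34 bar
P_total at 504 °C = 4.584 + 12.34 = 16.92 bar
Scaling to 341 °C: P = 16.92 × 614.15/777.15 = 13.37 bar

13.4 bar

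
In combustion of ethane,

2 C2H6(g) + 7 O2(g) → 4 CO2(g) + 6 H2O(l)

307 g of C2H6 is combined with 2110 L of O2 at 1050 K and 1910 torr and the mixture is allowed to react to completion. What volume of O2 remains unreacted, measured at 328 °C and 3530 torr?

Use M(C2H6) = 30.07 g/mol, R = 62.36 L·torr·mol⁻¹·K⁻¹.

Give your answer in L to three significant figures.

274 L

n(C2H6) = 307 / 30.07 = 10.21 mol
n(O2) = PV/RT = (1910 × 2110) / (62.36 × 1050) = 61.55 mol
For 10.21 mol C2H6, stoichiometry requires (7/2) × 10.21 = 35.73 mol O2; 61.55 mol is available, so C2H6 is limiting.
n(O2) consumed = (7/2) × 10.21 = 35.73 mol; remaining = 61.55 − 35.73 = 25.82 mol
V(O2) = nRT/P = 25.82 × 62.36 × 601.15 / 3530 = 274.2 L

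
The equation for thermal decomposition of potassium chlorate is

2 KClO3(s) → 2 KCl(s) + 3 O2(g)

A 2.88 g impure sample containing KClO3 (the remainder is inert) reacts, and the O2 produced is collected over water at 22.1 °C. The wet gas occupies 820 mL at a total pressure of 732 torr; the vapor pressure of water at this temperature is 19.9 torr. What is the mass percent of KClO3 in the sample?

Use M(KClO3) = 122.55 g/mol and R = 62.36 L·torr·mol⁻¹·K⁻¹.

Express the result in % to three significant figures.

P(O2) = 732 − 19.9 = 712.1 torr
n(O2) = PV/RT = (712.1 × 0.8200) / (62.36 × 295.25) = 0.03171 mol
n(KClO3) = (2/3) × 0.03171 = 0.02114 mol
m(KClO3) = 0.02114 × 122.55 = 2.591 g
%KClO3 = 2.591 / 2.88 × 100 = 89.97%

90.0 %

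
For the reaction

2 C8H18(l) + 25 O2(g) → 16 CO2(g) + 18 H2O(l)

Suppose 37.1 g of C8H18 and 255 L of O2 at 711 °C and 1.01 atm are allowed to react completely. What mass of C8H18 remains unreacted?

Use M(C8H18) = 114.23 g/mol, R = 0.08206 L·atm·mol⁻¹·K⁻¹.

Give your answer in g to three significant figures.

7.96 g

n(C8H18) = 37.1 / 114.23 = 0.3248 mol
n(O2) = PV/RT = (1.01 × 255) / (0.08206 × 984.15) = 3.189 mol
For 0.3248 mol C8H18, stoichiometry requires (25/2) × 0.3248 = 4.060 mol O2; 3.189 mol is available, so O2 is limiting.
n(C8H18) consumed = (2/25) × 3.189 = 0.2551 mol; remaining = 0.3248 − 0.2551 = 0.06970 mol
m(C8H18) = 0.06970 × 114.23 = 7.962 g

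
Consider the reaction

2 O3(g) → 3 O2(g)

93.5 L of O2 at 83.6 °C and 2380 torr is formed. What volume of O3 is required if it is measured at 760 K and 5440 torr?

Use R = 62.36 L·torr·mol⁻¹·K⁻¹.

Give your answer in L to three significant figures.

n(O2) = PV/RT = (2380 × 93.5) / (62.36 × 356.75) = 10.00 mol
n(O3) = (2/3) × 10.00 = 6.667 mol
V = nRT/P = 6.667 × 62.36 × 760 / 5440 = 58.08 L

58.1 L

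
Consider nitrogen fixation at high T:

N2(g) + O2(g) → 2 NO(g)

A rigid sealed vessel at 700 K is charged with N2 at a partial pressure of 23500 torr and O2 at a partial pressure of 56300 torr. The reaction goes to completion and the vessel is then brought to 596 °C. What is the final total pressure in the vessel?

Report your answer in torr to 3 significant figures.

99100 torr

At constant V, partial pressures at 700 K are proportional to moles, so apply stoichiometry directly to pressures.
P(O2) required for 23500 torr of N2 = (1/1) × 23500 = 23500 torr; available 56300 torr, so N2 is limiting.
P(O2) remaining = 56300 − (1/1) × 23500 = 32800 torr
P(gaseous products) = (2)/1 × 23500 = 47000 torr
P_total at 700 K = 32800 + 47000 = 79800 torr
Scaling to 596 °C: P = 79800 × 869.15/700 = 99080 torr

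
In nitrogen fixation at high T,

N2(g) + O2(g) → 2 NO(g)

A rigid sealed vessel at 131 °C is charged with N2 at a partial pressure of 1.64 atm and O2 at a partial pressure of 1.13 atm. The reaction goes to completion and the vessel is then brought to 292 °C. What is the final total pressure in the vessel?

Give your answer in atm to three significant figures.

3.87 atm

With V and T fixed, P_i ∝ n_i, so the mole ratios apply directly to partial pressures at 131 °C.
P(O2) required for 1.64 atm of N2 = (1/1) × 1.64 = 1.640 atm; available 1.13 atm, so O2 is limiting.
P(N2) remaining = 1.64 − (1/1) × 1.13 = 0.5100 atm
P(gaseous products) = (2)/1 × 1.13 = 2.260 atm
P_total at 131 °C = 0.5100 + 2.260 = 2.770 atm
Scaling to 292 °C: P = 2.770 × 565.15/404.15 = 3.873 atm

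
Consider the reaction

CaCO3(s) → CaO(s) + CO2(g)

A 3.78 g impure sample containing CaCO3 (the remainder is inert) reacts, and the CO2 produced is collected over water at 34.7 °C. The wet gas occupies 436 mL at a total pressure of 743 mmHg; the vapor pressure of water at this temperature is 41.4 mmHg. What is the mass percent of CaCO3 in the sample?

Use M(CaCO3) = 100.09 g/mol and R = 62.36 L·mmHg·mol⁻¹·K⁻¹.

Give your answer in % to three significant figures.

P(CO2) = 743 − 41.4 = 701.6 mmHg
n(CO2) = PV/RT = (701.6 × 0.4360) / (62.36 × 307.85) = 0.01593 mol
n(CaCO3) = (1/1) × 0.01593 = 0.01593 mol
m(CaCO3) = 0.01593 × 100.09 = 1.594 g
%CaCO3 = 1.594 / 3.78 × 100 = 42.17%

42.2 %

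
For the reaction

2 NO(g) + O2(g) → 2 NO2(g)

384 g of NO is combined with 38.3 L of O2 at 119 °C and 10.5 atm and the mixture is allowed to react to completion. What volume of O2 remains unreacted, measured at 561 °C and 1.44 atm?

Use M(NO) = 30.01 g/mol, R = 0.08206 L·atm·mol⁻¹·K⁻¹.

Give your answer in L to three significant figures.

290 L

n(NO) = 384 / 30.01 = 12.80 mol
n(O2) = PV/RT = (10.5 × 38.3) / (0.08206 × 392.15) = 12.50 mol
For 12.80 mol NO, stoichiometry requires (1/2) × 12.80 = 6.400 mol O2; 12.50 mol is available, so NO is limiting.
n(O2) consumed = (1/2) × 12.80 = 6.400 mol; remaining = 12.50 − 6.400 = 6.100 mol
V(O2) = nRT/P = 6.100 × 0.08206 × 834.15 / 1.44 = 290.0 L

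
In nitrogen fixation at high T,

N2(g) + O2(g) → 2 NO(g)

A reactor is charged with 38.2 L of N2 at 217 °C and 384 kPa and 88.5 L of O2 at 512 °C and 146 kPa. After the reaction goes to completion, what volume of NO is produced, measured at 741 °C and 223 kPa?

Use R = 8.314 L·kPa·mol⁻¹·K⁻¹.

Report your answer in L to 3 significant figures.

150 L

n(N2) = PV/RT = (384 × 38.2) / (8.314 × 490.15) = 3.600 mol
n(O2) = PV/RT = (146 × 88.5) / (8.314 × 785.15) = 1.979 mol
For 3.600 mol N2, stoichiometry requires (1/1) × 3.600 = 3.600 mol O2; 1.979 mol is available, so O2 is limiting.
n(NO) = (2/1) × 1.979 = 3.958 mol
V(NO) = nRT/P = 3.958 × 8.314 × 1014.15 / 223 = 149.7 L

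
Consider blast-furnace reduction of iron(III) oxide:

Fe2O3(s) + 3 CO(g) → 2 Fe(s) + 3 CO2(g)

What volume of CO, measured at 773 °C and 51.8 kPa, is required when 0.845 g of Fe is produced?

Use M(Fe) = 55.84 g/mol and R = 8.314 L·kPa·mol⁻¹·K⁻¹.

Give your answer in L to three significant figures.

n(Fe) = 0.8450 / 55.84 = 0.01513 mol
n(CO) = (3/2) × 0.01513 = 0.02269 mol
V = nRT/P = 0.02269 × 8.314 × 1046.15 / 51.8 = 3.810 L

3.81 L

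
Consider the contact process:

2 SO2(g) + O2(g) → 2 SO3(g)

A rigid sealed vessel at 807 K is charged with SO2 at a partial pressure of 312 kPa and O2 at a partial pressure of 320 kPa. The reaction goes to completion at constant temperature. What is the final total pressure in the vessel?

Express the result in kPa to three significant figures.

476 kPa

At constant V, partial pressures at 807 K are proportional to moles, so apply stoichiometry directly to pressures.
P(O2) required for 312 kPa of SO2 = (1/2) × 312 = 156.0 kPa; available 320 kPa, so SO2 is limiting.
P(O2) remaining = 320 − (1/2) × 312 = 164.0 kPa
P(gaseous products) = (2)/2 × 312 = 312.0 kPa
P_total at 807 K = 164.0 + 312.0 = 476.0 kPa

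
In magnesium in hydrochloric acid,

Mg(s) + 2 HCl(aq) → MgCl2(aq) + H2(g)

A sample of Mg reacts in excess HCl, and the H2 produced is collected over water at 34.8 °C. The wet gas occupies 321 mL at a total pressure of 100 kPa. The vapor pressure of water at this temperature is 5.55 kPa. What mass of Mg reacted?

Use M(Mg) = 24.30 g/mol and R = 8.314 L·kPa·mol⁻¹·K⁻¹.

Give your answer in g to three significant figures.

0.288 g

P(H2) = 100 − 5.55 = 94.45 kPa
n(H2) = PV/RT = (94.45 × 0.3210) / (8.314 × 307.95) = 0.01184 mol
n(Mg) = (1/1) × 0.01184 = 0.01184 mol
m(Mg) = 0.01184 × 24.30 = 0.2877 g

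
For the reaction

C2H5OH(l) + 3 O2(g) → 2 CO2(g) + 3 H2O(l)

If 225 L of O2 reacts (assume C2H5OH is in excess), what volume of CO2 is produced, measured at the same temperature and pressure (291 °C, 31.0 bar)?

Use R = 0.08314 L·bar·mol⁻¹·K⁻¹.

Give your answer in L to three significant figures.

At constant T and P, gas volumes are in the mole ratio: V(CO2) = (2/3) × 225 = 150.0 L

150 L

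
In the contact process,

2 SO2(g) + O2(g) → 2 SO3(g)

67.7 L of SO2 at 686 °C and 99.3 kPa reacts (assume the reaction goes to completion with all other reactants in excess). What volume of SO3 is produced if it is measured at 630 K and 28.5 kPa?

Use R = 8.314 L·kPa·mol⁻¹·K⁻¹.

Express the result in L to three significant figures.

155 L

n(SO2) = PV/RT = (99.3 × 67.7) / (8.314 × 959.15) = 0.8430 mol
n(SO3) = (2/2) × 0.8430 = 0.8430 mol
V = nRT/P = 0.8430 × 8.314 × 630 / 28.5 = 154.9 L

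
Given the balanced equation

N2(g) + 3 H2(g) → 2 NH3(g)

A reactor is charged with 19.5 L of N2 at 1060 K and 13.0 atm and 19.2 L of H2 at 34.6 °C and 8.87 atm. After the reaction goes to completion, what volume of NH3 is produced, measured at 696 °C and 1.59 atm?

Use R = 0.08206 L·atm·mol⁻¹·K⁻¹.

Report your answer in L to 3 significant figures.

n(N2) = PV/RT = (13.0 × 19.5) / (0.08206 × 1060) = 2.914 mol
n(H2) = PV/RT = (8.87 × 19.2) / (0.08206 × 307.75) = 6.744 mol
For 2.914 mol N2, stoichiometry requires (3/1) × 2.914 = 8.742 mol H2; 6.744 mol is available, so H2 is limiting.
n(NH3) = (2/3) × 6.744 = 4.496 mol
V(NH3) = nRT/P = 4.496 × 0.08206 × 969.15 / 1.59 = 224.9 L

225 L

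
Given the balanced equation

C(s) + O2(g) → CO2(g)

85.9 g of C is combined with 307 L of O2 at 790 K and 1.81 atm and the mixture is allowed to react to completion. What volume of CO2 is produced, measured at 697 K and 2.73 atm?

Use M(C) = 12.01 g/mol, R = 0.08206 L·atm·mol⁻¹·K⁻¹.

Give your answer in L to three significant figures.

n(C) = 85.9 / 12.01 = 7.152 mol
n(O2) = PV/RT = (1.81 × 307) / (0.08206 × 790) = 8.572 mol
For 7.152 mol C, stoichiometry requires (1/1) × 7.152 = 7.152 mol O2; 8.572 mol is available, so C is limiting.
n(CO2) = (1/1) × 7.152 = 7.152 mol
V(CO2) = nRT/P = 7.152 × 0.08206 × 697 / 2.73 = 149.8 L

150 L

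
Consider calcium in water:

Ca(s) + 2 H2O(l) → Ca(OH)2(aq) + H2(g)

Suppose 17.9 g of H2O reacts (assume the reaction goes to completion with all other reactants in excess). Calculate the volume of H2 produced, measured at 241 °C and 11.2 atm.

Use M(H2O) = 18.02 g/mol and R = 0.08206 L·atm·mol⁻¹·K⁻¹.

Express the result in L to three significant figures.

1.87 L

n(H2O) = 17.90 / 18.02 = 0.9933 mol
n(H2) = (1/2) × 0.9933 = 0.4966 mol
V = nRT/P = 0.4966 × 0.08206 × 514.15 / 11.2 = 1.871 L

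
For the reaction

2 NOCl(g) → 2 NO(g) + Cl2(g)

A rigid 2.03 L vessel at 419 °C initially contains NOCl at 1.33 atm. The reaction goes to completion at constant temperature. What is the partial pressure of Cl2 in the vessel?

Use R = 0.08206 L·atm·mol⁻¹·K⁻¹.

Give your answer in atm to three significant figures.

n(NOCl)₀ = PV/RT = (1.33 × 2.03) / (0.08206 × 692.15) = 0.04754 mol
n(Cl2) = (1/2) × 0.04754 = 0.02377 mol
P(Cl2) = nRT/V = 0.02377 × 0.08206 × 692.15 / 2.03 = 0.6651 atm

0.665 atm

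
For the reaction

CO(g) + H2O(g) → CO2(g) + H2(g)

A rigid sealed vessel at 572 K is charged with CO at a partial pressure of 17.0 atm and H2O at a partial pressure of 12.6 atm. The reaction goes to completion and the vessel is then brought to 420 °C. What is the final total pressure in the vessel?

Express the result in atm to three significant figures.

35.9 atm

With V and T fixed, P_i ∝ n_i, so the mole ratios apply directly to partial pressures at 572 K.
P(H2O) required for 17.0 atm of CO = (1/1) × 17.0 = 17.00 atm; available 12.6 atm, so H2O is limiting.
P(CO) remaining = 17.0 − (1/1) × 12.6 = 4.400 atm
P(gaseous products) = (1+1)/1 × 12.6 = 25.20 atm
P_total at 572 K = 4.400 + 25.20 = 29.60 atm
Scaling to 420 °C: P = 29.60 × 693.15/572 = 35.87 atm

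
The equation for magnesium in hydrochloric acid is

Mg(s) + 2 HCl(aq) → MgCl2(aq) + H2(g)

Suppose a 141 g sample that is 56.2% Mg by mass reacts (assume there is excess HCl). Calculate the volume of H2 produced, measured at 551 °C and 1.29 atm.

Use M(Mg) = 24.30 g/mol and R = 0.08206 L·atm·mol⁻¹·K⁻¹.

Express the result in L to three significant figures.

171 L

mass of Mg = 141 × 56.2/100 = 79.24 g
n(Mg) = 79.24 / 24.30 = 3.261 mol
n(H2) = (1/1) × 3.261 = 3.261 mol
V = nRT/P = 3.261 × 0.08206 × 824.15 / 1.29 = 171.0 L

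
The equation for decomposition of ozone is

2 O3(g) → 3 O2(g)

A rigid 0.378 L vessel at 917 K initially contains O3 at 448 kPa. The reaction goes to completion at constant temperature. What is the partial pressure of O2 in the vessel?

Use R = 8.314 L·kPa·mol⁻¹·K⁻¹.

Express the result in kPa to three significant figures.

672 kPa

n(O3)₀ = PV/RT = (448 × 0.378) / (8.314 × 917) = 0.02221 mol
n(O2) = (3/2) × 0.02221 = 0.03331 mol
P(O2) = nRT/V = 0.03331 × 8.314 × 917 / 0.378 = 671.8 kPa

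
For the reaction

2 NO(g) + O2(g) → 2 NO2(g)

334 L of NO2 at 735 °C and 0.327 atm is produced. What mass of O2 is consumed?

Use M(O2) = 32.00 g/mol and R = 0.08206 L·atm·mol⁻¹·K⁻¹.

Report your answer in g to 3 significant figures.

n(NO2) = PV/RT = (0.327 × 334) / (0.08206 × 1008.15) = 1.320 mol
n(O2) = (1/2) × 1.320 = 0.6600 mol
m(O2) = 0.6600 × 32.00 = 21.12 g

21.1 g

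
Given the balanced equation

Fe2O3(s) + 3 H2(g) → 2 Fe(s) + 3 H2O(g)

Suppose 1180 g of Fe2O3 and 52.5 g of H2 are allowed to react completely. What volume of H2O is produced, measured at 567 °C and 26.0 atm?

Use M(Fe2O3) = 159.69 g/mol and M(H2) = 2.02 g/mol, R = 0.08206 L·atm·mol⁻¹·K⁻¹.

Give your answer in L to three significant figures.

58.8 L

n(Fe2O3) = 1180 / 159.69 = 7.389 mol
n(H2) = 52.5 / 2.02 = 25.99 mol
For 7.389 mol Fe2O3, stoichiometry requires (3/1) × 7.389 = 22.17 mol H2; 25.99 mol is available, so Fe2O3 is limiting.
n(H2O) = (3/1) × 7.389 = 22.17 mol
V(H2O) = nRT/P = 22.17 × 0.08206 × 840.15 / 26.0 = 58.79 L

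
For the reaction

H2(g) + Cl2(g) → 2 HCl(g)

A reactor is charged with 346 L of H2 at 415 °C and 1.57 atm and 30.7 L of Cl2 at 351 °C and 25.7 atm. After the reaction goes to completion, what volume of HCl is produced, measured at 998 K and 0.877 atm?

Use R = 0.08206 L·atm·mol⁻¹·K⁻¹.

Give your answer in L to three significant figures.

1800 L

n(H2) = PV/RT = (1.57 × 346) / (0.08206 × 688.15) = 9.620 mol
n(Cl2) = PV/RT = (25.7 × 30.7) / (0.08206 × 624.15) = 15.40 mol
For 9.620 mol H2, stoichiometry requires (1/1) × 9.620 = 9.620 mol Cl2; 15.40 mol is available, so H2 is limiting.
n(HCl) = (2/1) × 9.620 = 19.24 mol
V(HCl) = nRT/P = 19.24 × 0.08206 × 998 / 0.877 = 1797 L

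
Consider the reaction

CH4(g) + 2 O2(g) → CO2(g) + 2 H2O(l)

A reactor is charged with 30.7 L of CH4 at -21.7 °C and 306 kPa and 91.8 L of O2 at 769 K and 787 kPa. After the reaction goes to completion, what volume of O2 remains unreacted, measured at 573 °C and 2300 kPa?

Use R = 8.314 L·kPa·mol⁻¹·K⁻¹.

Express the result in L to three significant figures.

n(CH4) = PV/RT = (306 × 30.7) / (8.314 × 251.45) = 4.494 mol
n(O2) = PV/RT = (787 × 91.8) / (8.314 × 769) = 11.30 mol
For 4.494 mol CH4, stoichiometry requires (2/1) × 4.494 = 8.988 mol O2; 11.30 mol is available, so CH4 is limiting.
n(O2) consumed = (2/1) × 4.494 = 8.988 mol; remaining = 11.30 − 8.988 = 2.312 mol
V(O2) = nRT/P = 2.312 × 8.314 × 846.15 / 2300 = 7.072 L

7.07 L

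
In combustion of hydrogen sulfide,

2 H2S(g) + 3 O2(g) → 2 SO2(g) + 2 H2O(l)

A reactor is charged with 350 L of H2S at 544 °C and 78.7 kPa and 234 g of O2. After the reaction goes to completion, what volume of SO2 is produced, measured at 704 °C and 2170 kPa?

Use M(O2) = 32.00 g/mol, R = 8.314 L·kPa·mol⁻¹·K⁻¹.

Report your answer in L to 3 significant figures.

15.2 L

n(H2S) = PV/RT = (78.7 × 350) / (8.314 × 817.15) = 4.054 mol
n(O2) = 234 / 32.00 = 7.312 mol
For 4.054 mol H2S, stoichiometry requires (3/2) × 4.054 = 6.081 mol O2; 7.312 mol is available, so H2S is limiting.
n(SO2) = (2/2) × 4.054 = 4.054 mol
V(SO2) = nRT/P = 4.054 × 8.314 × 977.15 / 2170 = 15.18 L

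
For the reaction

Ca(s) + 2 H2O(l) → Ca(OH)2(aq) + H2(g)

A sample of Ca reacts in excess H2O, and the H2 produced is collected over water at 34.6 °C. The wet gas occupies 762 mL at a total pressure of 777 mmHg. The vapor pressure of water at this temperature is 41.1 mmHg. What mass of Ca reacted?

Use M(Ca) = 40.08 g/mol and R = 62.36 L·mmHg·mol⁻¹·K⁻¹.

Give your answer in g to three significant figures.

P(H2) = 777 − 41.1 = 735.9 mmHg
n(H2) = PV/RT = (735.9 × 0.7620) / (62.36 × 307.75) = 0.02922 mol
n(Ca) = (1/1) × 0.02922 = 0.02922 mol
m(Ca) = 0.02922 × 40.08 = 1.171 g

1.17 g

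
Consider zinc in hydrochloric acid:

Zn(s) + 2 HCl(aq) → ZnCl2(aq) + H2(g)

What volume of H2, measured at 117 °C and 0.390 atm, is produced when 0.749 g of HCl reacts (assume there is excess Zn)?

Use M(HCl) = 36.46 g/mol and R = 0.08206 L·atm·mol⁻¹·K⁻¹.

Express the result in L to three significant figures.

0.843 L

n(HCl) = 0.7490 / 36.46 = 0.02054 mol
n(H2) = (1/2) × 0.02054 = 0.01027 mol
V = nRT/P = 0.01027 × 0.08206 × 390.15 / 0.390 = 0.8431 L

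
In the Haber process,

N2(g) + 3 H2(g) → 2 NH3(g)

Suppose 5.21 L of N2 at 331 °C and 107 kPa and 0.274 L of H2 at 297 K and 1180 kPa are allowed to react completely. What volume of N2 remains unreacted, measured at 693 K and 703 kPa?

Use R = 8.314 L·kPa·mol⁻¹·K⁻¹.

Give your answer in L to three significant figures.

0.552 L

n(N2) = PV/RT = (107 × 5.21) / (8.314 × 604.15) = 0.1110 mol
n(H2) = PV/RT = (1180 × 0.274) / (8.314 × 297) = 0.1309 mol
For 0.1110 mol N2, stoichiometry requires (3/1) × 0.1110 = 0.3330 mol H2; 0.1309 mol is available, so H2 is limiting.
n(N2) consumed = (1/3) × 0.1309 = 0.04363 mol; remaining = 0.1110 − 0.04363 = 0.06737 mol
V(N2) = nRT/P = 0.06737 × 8.314 × 693 / 703 = 0.5521 L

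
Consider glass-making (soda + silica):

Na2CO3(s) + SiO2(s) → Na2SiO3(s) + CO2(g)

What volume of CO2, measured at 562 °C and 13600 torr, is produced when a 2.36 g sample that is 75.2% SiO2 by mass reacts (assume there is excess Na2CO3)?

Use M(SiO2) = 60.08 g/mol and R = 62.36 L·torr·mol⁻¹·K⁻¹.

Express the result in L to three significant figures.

0.113 L

mass of SiO2 = 2.36 × 75.2/100 = 1.775 g
n(SiO2) = 1.775 / 60.08 = 0.02954 mol
n(CO2) = (1/1) × 0.02954 = 0.02954 mol
V = nRT/P = 0.02954 × 62.36 × 835.15 / 13600 = 0.1131 L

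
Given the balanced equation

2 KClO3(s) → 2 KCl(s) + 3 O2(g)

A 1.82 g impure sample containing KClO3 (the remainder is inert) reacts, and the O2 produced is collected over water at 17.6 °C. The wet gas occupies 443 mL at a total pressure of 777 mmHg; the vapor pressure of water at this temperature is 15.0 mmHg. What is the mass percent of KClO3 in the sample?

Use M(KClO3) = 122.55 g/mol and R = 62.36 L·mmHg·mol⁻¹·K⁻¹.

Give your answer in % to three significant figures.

P(O2) = 777 − 15.0 = 762.0 mmHg
n(O2) = PV/RT = (762.0 × 0.4430) / (62.36 × 290.75) = 0.01862 mol
n(KClO3) = (2/3) × 0.01862 = 0.01241 mol
m(KClO3) = 0.01241 × 122.55 = 1.521 g
%KClO3 = 1.521 / 1.82 × 100 = 83.57%

83.6 %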